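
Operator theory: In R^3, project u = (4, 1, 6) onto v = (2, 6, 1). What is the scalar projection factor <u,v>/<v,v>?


Computing <u,v> = 4*2 + 1*6 + 6*1 = 20
Computing <v,v> = 2^2 + 6^2 + 1^2 = 41
Projection coefficient = 20/41 = 0.4878

0.4878


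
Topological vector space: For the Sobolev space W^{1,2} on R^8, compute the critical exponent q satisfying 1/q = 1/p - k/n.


Using the Sobolev embedding formula: 1/q = 1/p - k/n
1/q = 1/2 - 1/8 = 3/8
q = 1/(3/8) = 8/3 = 2.6667

2.6667


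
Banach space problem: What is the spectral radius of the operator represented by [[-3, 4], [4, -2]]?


For a 2x2 matrix, eigenvalues satisfy lambda^2 - (trace)*lambda + det = 0
trace = -3 + -2 = -5
det = -3*-2 - 4*4 = -10
discriminant = (-5)^2 - 4*(-10) = 65
spectral radius = max |eigenvalue| = 6.5311

6.5311


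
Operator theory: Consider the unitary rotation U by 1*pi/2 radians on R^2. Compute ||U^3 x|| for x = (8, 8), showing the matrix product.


U is a rotation by theta = 1*pi/2
U^3 = rotation by 3*theta = 3*pi/2
cos(3*pi/2) = 0.0000, sin(3*pi/2) = -1.0000
U^3 x = (0.0000 * 8 - -1.0000 * 8, -1.0000 * 8 + 0.0000 * 8)
= (8.0000, -8.0000)
||U^3 x|| = sqrt(8.0000^2 + (-8.0000)^2) = sqrt(128.0000) = 11.3137

11.3137


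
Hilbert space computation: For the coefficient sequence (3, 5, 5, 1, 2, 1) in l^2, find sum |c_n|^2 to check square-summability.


sum |c_n|^2 = 3^2 + 5^2 + 5^2 + 1^2 + 2^2 + 1^2
= 9 + 25 + 25 + 1 + 4 + 1
= 65

65


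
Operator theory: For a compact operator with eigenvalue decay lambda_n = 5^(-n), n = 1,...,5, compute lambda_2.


The eigenvalue formula gives lambda_2 = 1/5^2
= 1/25
= 0.0400

0.0400


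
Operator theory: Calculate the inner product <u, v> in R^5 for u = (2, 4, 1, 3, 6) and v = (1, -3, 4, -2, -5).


Computing the standard inner product <u, v> = sum u_i * v_i
= 2*1 + 4*-3 + 1*4 + 3*-2 + 6*-5
= 2 + -12 + 4 + -6 + -30
= -42

-42


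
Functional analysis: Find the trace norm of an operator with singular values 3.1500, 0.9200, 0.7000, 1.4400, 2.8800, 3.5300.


The nuclear norm is the sum of all singular values.
||T||_1 = 3.1500 + 0.9200 + 0.7000 + 1.4400 + 2.8800 + 3.5300
= 12.6200

12.6200


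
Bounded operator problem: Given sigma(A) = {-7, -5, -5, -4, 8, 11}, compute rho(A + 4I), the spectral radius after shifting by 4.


Spectrum of A + 4I = {-3, -1, -1, 0, 12, 15}
Spectral radius = max |lambda| over the shifted spectrum
= max(3, 1, 1, 0, 12, 15) = 15

15


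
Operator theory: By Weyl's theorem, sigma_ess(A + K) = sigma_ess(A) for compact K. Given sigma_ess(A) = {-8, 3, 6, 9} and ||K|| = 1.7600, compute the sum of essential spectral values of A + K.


By Weyl's theorem, the essential spectrum is invariant under compact perturbations.
sigma_ess(A + K) = sigma_ess(A) = {-8, 3, 6, 9}
Sum = -8 + 3 + 6 + 9 = 10

10


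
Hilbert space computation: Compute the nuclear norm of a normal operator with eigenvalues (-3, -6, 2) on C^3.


For a normal operator, singular values equal |eigenvalues|.
Trace norm = sum |lambda_i| = 3 + 6 + 2
= 11

11


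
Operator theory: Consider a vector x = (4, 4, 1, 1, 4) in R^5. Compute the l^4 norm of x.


The l^4 norm = (sum |x_i|^4)^(1/4)
Sum of 4th powers = 256 + 256 + 1 + 1 + 256 = 770
||x||_4 = (770)^(1/4) = 5.2677

5.2677


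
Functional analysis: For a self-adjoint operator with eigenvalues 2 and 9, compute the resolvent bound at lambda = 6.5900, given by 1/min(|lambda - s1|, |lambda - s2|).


dist(6.5900, {2, 9}) = min(|6.5900 - 2|, |6.5900 - 9|)
= min(4.5900, 2.4100) = 2.4100
Resolvent bound = 1/2.4100 = 0.4149

0.4149


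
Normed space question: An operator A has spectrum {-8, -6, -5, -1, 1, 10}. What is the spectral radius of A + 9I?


Spectrum of A + 9I = {1, 3, 4, 8, 10, 19}
Spectral radius = max |lambda| over the shifted spectrum
= max(1, 3, 4, 8, 10, 19) = 19

19


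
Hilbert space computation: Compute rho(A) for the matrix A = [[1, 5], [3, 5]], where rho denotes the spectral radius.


For a 2x2 matrix, eigenvalues satisfy lambda^2 - (trace)*lambda + det = 0
trace = 1 + 5 = 6
det = 1*5 - 5*3 = -10
discriminant = 6^2 - 4*(-10) = 76
spectral radius = max |eigenvalue| = 7.3589

7.3589


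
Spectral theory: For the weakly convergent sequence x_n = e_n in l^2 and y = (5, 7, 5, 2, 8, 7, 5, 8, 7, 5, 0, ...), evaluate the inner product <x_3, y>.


x_3 = e_3 is the standard basis vector with 1 in position 3.
<x_3, y> = y_3 = 5
As n -> infinity, <x_n, y> -> 0, confirming weak convergence of (x_n) to 0.

5


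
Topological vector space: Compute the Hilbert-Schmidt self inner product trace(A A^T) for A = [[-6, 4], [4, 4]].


trace(A * A^T) = sum of squares of all entries
= (-6)^2 + 4^2 + 4^2 + 4^2
= 36 + 16 + 16 + 16
= 84

84


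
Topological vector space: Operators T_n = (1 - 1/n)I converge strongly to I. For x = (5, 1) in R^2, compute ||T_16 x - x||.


T_16 x - x = (1 - 1/16)x - x = -x/16
||x|| = sqrt(26) = 5.0990
||T_16 x - x|| = ||x||/16 = 5.0990/16 = 0.3187

0.3187


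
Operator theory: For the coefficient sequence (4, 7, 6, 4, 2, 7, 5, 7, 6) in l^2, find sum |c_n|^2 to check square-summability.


sum |c_n|^2 = 4^2 + 7^2 + 6^2 + 4^2 + 2^2 + 7^2 + 5^2 + 7^2 + 6^2
= 16 + 49 + 36 + 16 + 4 + 49 + 25 + 49 + 36
= 280

280


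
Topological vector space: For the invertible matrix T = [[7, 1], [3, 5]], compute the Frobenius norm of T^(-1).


det(T) = 7*5 - 1*3 = 32
T^(-1) = (1/32) * [[5, -1], [-3, 7]] = [[0.1562, -0.0312], [-0.0938, 0.2188]]
||T^(-1)||_F^2 = 0.1562^2 + (-0.0312)^2 + (-0.0938)^2 + 0.2188^2 = 0.0820
||T^(-1)||_F = sqrt(0.0820) = 0.2864

0.2864


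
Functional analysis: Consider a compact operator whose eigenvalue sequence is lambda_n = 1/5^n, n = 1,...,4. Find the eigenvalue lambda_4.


The eigenvalue formula gives lambda_4 = 1/5^4
= 1/625
= 0.0016

0.0016


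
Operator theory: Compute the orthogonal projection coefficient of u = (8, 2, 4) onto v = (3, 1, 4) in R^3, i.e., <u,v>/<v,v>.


Computing <u,v> = 8*3 + 2*1 + 4*4 = 42
Computing <v,v> = 3^2 + 1^2 + 4^2 = 26
Projection coefficient = 42/26 = 1.6154

1.6154


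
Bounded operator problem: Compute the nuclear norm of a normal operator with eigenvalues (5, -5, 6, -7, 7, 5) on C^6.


For a normal operator, singular values equal |eigenvalues|.
Trace norm = sum |lambda_i| = 5 + 5 + 6 + 7 + 7 + 5
= 35

35


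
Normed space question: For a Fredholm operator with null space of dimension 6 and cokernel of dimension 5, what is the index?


The Fredholm index is defined as ind(T) = dim(ker T) - dim(coker T)
= 6 - 5
= 1

1


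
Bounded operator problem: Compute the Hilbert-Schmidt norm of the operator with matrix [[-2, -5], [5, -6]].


The Hilbert-Schmidt norm is sqrt(sum of squares of all entries).
Sum of squares = (-2)^2 + (-5)^2 + 5^2 + (-6)^2
= 4 + 25 + 25 + 36 = 90
||T||_HS = sqrt(90) = 9.4868

9.4868


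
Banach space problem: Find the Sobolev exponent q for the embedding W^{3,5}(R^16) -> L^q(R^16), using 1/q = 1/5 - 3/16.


Using the Sobolev embedding formula: 1/q = 1/p - k/n
1/q = 1/5 - 3/16 = 1/80
q = 1/(1/80) = 80

80.0000


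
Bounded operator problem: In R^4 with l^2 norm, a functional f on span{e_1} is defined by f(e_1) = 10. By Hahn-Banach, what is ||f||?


The norm of f is given by ||f|| = sup_{||x||=1} |f(x)|.
On span{e_1}, ||e_1|| = 1, so ||f|| = |f(e_1)| / ||e_1||
= |10| / 1 = 10.0000

10.0000


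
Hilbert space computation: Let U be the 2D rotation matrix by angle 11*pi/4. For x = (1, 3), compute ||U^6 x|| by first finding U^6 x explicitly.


U is a rotation by theta = 11*pi/4
U^6 = rotation by 6*theta = 66*pi/4 = 2*pi/4 (mod 2*pi)
cos(2*pi/4) = 0.0000, sin(2*pi/4) = 1.0000
U^6 x = (0.0000 * 1 - 1.0000 * 3, 1.0000 * 1 + 0.0000 * 3)
= (-3.0000, 1.0000)
||U^6 x|| = sqrt((-3.0000)^2 + 1.0000^2) = sqrt(10.0000) = 3.1623

3.1623


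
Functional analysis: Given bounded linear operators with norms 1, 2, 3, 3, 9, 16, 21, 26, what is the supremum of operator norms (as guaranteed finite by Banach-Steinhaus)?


By the Uniform Boundedness Principle, the supremum of norms is finite.
sup_k ||T_k|| = max(1, 2, 3, 3, 9, 16, 21, 26) = 26

26


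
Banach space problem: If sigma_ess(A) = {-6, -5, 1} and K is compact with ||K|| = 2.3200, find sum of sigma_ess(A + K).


By Weyl's theorem, the essential spectrum is invariant under compact perturbations.
sigma_ess(A + K) = sigma_ess(A) = {-6, -5, 1}
Sum = -6 + -5 + 1 = -10

-10


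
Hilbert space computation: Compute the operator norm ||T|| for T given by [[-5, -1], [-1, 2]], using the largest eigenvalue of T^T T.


A^T A = [[26, 3], [3, 5]]
trace(A^T A) = 31, det(A^T A) = 121
discriminant = 31^2 - 4*121 = 477
Largest eigenvalue of A^T A = (trace + sqrt(disc))/2 = 26.4202
||T|| = sqrt(26.4202) = 5.1401

5.1401


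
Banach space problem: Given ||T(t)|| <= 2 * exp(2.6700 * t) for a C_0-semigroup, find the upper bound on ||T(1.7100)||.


||T(1.7100)|| <= 2 * exp(2.6700 * 1.7100)
= 2 * exp(4.5657)
= 2 * 96.1299
= 192.2597

192.2597


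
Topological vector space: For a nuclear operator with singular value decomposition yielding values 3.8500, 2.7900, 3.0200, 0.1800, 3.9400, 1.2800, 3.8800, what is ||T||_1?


The nuclear norm is the sum of all singular values.
||T||_1 = 3.8500 + 2.7900 + 3.0200 + 0.1800 + 3.9400 + 1.2800 + 3.8800
= 18.9400

18.9400


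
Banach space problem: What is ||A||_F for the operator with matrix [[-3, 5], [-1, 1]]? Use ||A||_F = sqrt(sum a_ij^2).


||A||_F^2 = sum a_ij^2
= (-3)^2 + 5^2 + (-1)^2 + 1^2
= 9 + 25 + 1 + 1 = 36
||A||_F = sqrt(36) = 6.0000

6.0000


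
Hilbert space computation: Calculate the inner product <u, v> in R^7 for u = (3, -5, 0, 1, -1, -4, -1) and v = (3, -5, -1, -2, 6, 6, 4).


Computing the standard inner product <u, v> = sum u_i * v_i
= 3*3 + -5*-5 + 0*-1 + 1*-2 + -1*6 + -4*6 + -1*4
= 9 + 25 + 0 + -2 + -6 + -24 + -4
= -2

-2


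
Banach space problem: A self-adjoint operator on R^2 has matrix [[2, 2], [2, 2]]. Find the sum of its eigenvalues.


For a self-adjoint (symmetric) matrix, the eigenvalues are real.
The sum of eigenvalues equals the trace of the matrix.
trace = 2 + 2 = 4

4


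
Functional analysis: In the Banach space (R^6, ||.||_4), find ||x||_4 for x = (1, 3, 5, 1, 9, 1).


The l^4 norm = (sum |x_i|^4)^(1/4)
Sum of 4th powers = 1 + 81 + 625 + 1 + 6561 + 1 = 7270
||x||_4 = (7270)^(1/4) = 9.2339

9.2339


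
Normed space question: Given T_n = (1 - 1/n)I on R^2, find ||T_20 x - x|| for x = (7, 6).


T_20 x - x = (1 - 1/20)x - x = -x/20
||x|| = sqrt(85) = 9.2195
||T_20 x - x|| = ||x||/20 = 9.2195/20 = 0.4610

0.4610


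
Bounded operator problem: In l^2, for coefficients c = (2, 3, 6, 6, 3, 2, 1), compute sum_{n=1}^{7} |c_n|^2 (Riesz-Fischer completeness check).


sum |c_n|^2 = 2^2 + 3^2 + 6^2 + 6^2 + 3^2 + 2^2 + 1^2
= 4 + 9 + 36 + 36 + 9 + 4 + 1
= 99

99


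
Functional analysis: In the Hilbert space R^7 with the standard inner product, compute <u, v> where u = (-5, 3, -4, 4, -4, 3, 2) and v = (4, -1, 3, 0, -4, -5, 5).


Computing the standard inner product <u, v> = sum u_i * v_i
= -5*4 + 3*-1 + -4*3 + 4*0 + -4*-4 + 3*-5 + 2*5
= -20 + -3 + -12 + 0 + 16 + -15 + 10
= -24

-24


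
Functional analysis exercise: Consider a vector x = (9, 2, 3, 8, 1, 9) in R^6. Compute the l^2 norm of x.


The l^2 norm = (sum |x_i|^2)^(1/2)
Sum of 2th powers = 81 + 4 + 9 + 64 + 1 + 81 = 240
||x||_2 = (240)^(1/2) = 15.4919

15.4919


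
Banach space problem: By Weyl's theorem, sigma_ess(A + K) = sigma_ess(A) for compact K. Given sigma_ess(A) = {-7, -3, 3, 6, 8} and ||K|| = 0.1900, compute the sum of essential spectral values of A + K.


By Weyl's theorem, the essential spectrum is invariant under compact perturbations.
sigma_ess(A + K) = sigma_ess(A) = {-7, -3, 3, 6, 8}
Sum = -7 + -3 + 3 + 6 + 8 = 7

7


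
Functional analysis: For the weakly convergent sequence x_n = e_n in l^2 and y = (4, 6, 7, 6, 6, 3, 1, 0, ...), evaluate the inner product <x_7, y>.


x_7 = e_7 is the standard basis vector with 1 in position 7.
<x_7, y> = y_7 = 1
As n -> infinity, <x_n, y> -> 0, confirming weak convergence of (x_n) to 0.

1


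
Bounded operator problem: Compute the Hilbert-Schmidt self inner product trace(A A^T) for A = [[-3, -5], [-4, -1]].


trace(A * A^T) = sum of squares of all entries
= (-3)^2 + (-5)^2 + (-4)^2 + (-1)^2
= 9 + 25 + 16 + 1
= 51

51


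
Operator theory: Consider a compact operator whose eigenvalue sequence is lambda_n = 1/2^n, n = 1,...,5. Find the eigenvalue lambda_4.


The eigenvalue formula gives lambda_4 = 1/2^4
= 1/16
= 0.0625

0.0625


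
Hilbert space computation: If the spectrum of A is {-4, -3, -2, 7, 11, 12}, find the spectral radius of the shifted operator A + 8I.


Spectrum of A + 8I = {4, 5, 6, 15, 19, 20}
Spectral radius = max |lambda| over the shifted spectrum
= max(4, 5, 6, 15, 19, 20) = 20

20


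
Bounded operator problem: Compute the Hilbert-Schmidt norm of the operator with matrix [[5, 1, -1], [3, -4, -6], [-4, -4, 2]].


The Hilbert-Schmidt norm is sqrt(sum of squares of all entries).
Sum of squares = 5^2 + 1^2 + (-1)^2 + 3^2 + (-4)^2 + (-6)^2 + (-4)^2 + (-4)^2 + 2^2
= 25 + 1 + 1 + 9 + 16 + 36 + 16 + 16 + 4 = 124
||T||_HS = sqrt(124) = 11.1355

11.1355


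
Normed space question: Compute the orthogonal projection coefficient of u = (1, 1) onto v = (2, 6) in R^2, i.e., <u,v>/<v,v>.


Computing <u,v> = 1*2 + 1*6 = 8
Computing <v,v> = 2^2 + 6^2 = 40
Projection coefficient = 8/40 = 0.2000

0.2000


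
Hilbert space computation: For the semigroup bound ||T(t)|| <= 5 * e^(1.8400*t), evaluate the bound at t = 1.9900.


||T(1.9900)|| <= 5 * exp(1.8400 * 1.9900)
= 5 * exp(3.6616)
= 5 * 38.9236
= 194.6179

194.6179


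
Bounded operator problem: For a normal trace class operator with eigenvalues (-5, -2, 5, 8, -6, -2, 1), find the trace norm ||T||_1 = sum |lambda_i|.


For a normal operator, singular values equal |eigenvalues|.
Trace norm = sum |lambda_i| = 5 + 2 + 5 + 8 + 6 + 2 + 1
= 29

29


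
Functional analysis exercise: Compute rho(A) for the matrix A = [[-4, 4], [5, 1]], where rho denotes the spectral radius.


For a 2x2 matrix, eigenvalues satisfy lambda^2 - (trace)*lambda + det = 0
trace = -4 + 1 = -3
det = -4*1 - 4*5 = -24
discriminant = (-3)^2 - 4*(-24) = 105
spectral radius = max |eigenvalue| = 6.6235

6.6235


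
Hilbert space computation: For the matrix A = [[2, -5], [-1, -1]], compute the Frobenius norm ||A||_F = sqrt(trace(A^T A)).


||A||_F^2 = sum a_ij^2
= 2^2 + (-5)^2 + (-1)^2 + (-1)^2
= 4 + 25 + 1 + 1 = 31
||A||_F = sqrt(31) = 5.5678

5.5678


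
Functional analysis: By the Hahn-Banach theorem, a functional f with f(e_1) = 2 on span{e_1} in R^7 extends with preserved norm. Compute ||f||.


The norm of f is given by ||f|| = sup_{||x||=1} |f(x)|.
On span{e_1}, ||e_1|| = 1, so ||f|| = |f(e_1)| / ||e_1||
= |2| / 1 = 2.0000

2.0000


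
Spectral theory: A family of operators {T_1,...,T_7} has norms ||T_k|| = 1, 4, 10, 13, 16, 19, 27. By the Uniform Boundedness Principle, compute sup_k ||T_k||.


By the Uniform Boundedness Principle, the supremum of norms is finite.
sup_k ||T_k|| = max(1, 4, 10, 13, 16, 19, 27) = 27

27


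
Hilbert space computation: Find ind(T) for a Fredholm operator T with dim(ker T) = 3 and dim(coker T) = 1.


The Fredholm index is defined as ind(T) = dim(ker T) - dim(coker T)
= 3 - 1
= 2

2


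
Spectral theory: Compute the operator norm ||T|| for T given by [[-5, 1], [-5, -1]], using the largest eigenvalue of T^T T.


A^T A = [[50, 0], [0, 2]]
trace(A^T A) = 52, det(A^T A) = 100
discriminant = 52^2 - 4*100 = 2304
Largest eigenvalue of A^T A = (trace + sqrt(disc))/2 = 50.0000
||T|| = sqrt(50.0000) = 7.0711

7.0711


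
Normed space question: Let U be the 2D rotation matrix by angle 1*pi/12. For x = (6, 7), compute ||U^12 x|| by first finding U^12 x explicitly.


U is a rotation by theta = 1*pi/12
U^12 = rotation by 12*theta = 12*pi/12
cos(12*pi/12) = -1.0000, sin(12*pi/12) = 0.0000
U^12 x = (-1.0000 * 6 - 0.0000 * 7, 0.0000 * 6 + -1.0000 * 7)
= (-6.0000, -7.0000)
||U^12 x|| = sqrt((-6.0000)^2 + (-7.0000)^2) = sqrt(85.0000) = 9.2195

9.2195


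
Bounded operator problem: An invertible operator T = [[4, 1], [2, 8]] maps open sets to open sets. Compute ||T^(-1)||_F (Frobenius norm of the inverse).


det(T) = 4*8 - 1*2 = 30
T^(-1) = (1/30) * [[8, -1], [-2, 4]] = [[0.2667, -0.0333], [-0.0667, 0.1333]]
||T^(-1)||_F^2 = 0.2667^2 + (-0.0333)^2 + (-0.0667)^2 + 0.1333^2 = 0.0944
||T^(-1)||_F = sqrt(0.0944) = 0.3073

0.3073


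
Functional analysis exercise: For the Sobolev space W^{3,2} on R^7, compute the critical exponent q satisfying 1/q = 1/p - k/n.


Using the Sobolev embedding formula: 1/q = 1/p - k/n
1/q = 1/2 - 3/7 = 1/14
q = 1/(1/14) = 14

14.0000


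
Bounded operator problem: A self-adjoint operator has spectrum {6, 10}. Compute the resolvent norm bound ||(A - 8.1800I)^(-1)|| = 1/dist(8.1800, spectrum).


dist(8.1800, {6, 10}) = min(|8.1800 - 6|, |8.1800 - 10|)
= min(2.1800, 1.8200) = 1.8200
Resolvent bound = 1/1.8200 = 0.5495

0.5495


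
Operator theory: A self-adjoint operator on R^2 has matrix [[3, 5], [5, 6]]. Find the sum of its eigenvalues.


For a self-adjoint (symmetric) matrix, the eigenvalues are real.
The sum of eigenvalues equals the trace of the matrix.
trace = 3 + 6 = 9

9


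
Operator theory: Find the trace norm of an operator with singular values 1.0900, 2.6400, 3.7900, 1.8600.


The nuclear norm is the sum of all singular values.
||T||_1 = 1.0900 + 2.6400 + 3.7900 + 1.8600
= 9.3800

9.3800


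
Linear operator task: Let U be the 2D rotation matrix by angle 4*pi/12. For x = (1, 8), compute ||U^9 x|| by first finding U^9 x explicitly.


U is a rotation by theta = 4*pi/12
U^9 = rotation by 9*theta = 36*pi/12 = 12*pi/12 (mod 2*pi)
cos(12*pi/12) = -1.0000, sin(12*pi/12) = 0.0000
U^9 x = (-1.0000 * 1 - 0.0000 * 8, 0.0000 * 1 + -1.0000 * 8)
= (-1.0000, -8.0000)
||U^9 x|| = sqrt((-1.0000)^2 + (-8.0000)^2) = sqrt(65.0000) = 8.0623

8.0623


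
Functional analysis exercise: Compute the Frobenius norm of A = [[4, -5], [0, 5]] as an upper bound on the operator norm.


||A||_F^2 = sum a_ij^2
= 4^2 + (-5)^2 + 0^2 + 5^2
= 16 + 25 + 0 + 25 = 66
||A||_F = sqrt(66) = 8.1240

8.1240


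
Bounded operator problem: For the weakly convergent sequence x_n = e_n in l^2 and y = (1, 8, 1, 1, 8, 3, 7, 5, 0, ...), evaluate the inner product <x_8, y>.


x_8 = e_8 is the standard basis vector with 1 in position 8.
<x_8, y> = y_8 = 5
As n -> infinity, <x_n, y> -> 0, confirming weak convergence of (x_n) to 0.

5


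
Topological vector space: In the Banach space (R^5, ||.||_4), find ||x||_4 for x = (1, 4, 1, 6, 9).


The l^4 norm = (sum |x_i|^4)^(1/4)
Sum of 4th powers = 1 + 256 + 1 + 1296 + 6561 = 8115
||x||_4 = (8115)^(1/4) = 9.4912

9.4912


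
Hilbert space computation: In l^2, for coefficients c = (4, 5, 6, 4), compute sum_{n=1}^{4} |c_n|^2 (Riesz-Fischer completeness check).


sum |c_n|^2 = 4^2 + 5^2 + 6^2 + 4^2
= 16 + 25 + 36 + 16
= 93

93


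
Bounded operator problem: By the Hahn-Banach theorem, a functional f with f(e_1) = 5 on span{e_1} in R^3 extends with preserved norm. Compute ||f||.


The norm of f is given by ||f|| = sup_{||x||=1} |f(x)|.
On span{e_1}, ||e_1|| = 1, so ||f|| = |f(e_1)| / ||e_1||
= |5| / 1 = 5.0000

5.0000


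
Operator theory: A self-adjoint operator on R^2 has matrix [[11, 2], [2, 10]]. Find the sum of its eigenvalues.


For a self-adjoint (symmetric) matrix, the eigenvalues are real.
The sum of eigenvalues equals the trace of the matrix.
trace = 11 + 10 = 21

21


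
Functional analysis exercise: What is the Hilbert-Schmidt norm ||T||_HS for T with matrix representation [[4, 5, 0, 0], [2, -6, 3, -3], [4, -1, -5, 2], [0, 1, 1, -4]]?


The Hilbert-Schmidt norm is sqrt(sum of squares of all entries).
Sum of squares = 4^2 + 5^2 + 0^2 + 0^2 + 2^2 + (-6)^2 + 3^2 + (-3)^2 + 4^2 + (-1)^2 + (-5)^2 + 2^2 + 0^2 + 1^2 + 1^2 + (-4)^2
= 16 + 25 + 0 + 0 + 4 + 36 + 9 + 9 + 16 + 1 + 25 + 4 + 0 + 1 + 1 + 16 = 163
||T||_HS = sqrt(163) = 12.7671

12.7671


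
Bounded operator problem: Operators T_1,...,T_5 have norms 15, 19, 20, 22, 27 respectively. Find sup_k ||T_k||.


By the Uniform Boundedness Principle, the supremum of norms is finite.
sup_k ||T_k|| = max(15, 19, 20, 22, 27) = 27

27


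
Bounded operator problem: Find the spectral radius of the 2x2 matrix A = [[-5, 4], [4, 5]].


For a 2x2 matrix, eigenvalues satisfy lambda^2 - (trace)*lambda + det = 0
trace = -5 + 5 = 0
det = -5*5 - 4*4 = -41
discriminant = 0^2 - 4*(-41) = 164
spectral radius = max |eigenvalue| = 6.4031

6.4031


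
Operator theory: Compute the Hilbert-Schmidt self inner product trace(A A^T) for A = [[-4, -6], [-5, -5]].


trace(A * A^T) = sum of squares of all entries
= (-4)^2 + (-6)^2 + (-5)^2 + (-5)^2
= 16 + 36 + 25 + 25
= 102

102


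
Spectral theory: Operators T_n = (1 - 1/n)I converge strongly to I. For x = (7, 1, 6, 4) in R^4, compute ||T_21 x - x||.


T_21 x - x = (1 - 1/21)x - x = -x/21
||x|| = sqrt(102) = 10.0995
||T_21 x - x|| = ||x||/21 = 10.0995/21 = 0.4809

0.4809


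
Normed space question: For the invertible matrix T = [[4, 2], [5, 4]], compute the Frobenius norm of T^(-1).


det(T) = 4*4 - 2*5 = 6
T^(-1) = (1/6) * [[4, -2], [-5, 4]] = [[0.6667, -0.3333], [-0.8333, 0.6667]]
||T^(-1)||_F^2 = 0.6667^2 + (-0.3333)^2 + (-0.8333)^2 + 0.6667^2 = 1.6944
||T^(-1)||_F = sqrt(1.6944) = 1.3017

1.3017


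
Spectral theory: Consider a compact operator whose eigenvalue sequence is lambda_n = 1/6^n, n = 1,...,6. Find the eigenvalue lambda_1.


The eigenvalue formula gives lambda_1 = 1/6^1
= 1/6
= 0.1667

0.1667


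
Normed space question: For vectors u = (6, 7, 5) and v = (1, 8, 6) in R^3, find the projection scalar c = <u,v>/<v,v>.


Computing <u,v> = 6*1 + 7*8 + 5*6 = 92
Computing <v,v> = 1^2 + 8^2 + 6^2 = 101
Projection coefficient = 92/101 = 0.9109

0.9109


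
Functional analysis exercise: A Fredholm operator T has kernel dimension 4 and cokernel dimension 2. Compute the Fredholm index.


The Fredholm index is defined as ind(T) = dim(ker T) - dim(coker T)
= 4 - 2
= 2

2


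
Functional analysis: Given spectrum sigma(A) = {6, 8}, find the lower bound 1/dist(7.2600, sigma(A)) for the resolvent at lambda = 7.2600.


dist(7.2600, {6, 8}) = min(|7.2600 - 6|, |7.2600 - 8|)
= min(1.2600, 0.7400) = 0.7400
Resolvent bound = 1/0.7400 = 1.3514

1.3514


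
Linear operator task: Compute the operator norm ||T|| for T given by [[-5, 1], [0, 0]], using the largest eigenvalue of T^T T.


A^T A = [[25, -5], [-5, 1]]
trace(A^T A) = 26, det(A^T A) = 0
discriminant = 26^2 - 4*0 = 676
Largest eigenvalue of A^T A = (trace + sqrt(disc))/2 = 26.0000
||T|| = sqrt(26.0000) = 5.0990

5.0990


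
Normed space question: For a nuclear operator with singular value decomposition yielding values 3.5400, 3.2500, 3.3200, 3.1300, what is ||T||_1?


The nuclear norm is the sum of all singular values.
||T||_1 = 3.5400 + 3.2500 + 3.3200 + 3.1300
= 13.2400

13.2400


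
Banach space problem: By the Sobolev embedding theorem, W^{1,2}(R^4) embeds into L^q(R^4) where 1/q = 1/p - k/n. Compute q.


Using the Sobolev embedding formula: 1/q = 1/p - k/n
1/q = 1/2 - 1/4 = 1/4
q = 1/(1/4) = 4

4.0000


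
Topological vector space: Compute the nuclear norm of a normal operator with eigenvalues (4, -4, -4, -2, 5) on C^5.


For a normal operator, singular values equal |eigenvalues|.
Trace norm = sum |lambda_i| = 4 + 4 + 4 + 2 + 5
= 19

19


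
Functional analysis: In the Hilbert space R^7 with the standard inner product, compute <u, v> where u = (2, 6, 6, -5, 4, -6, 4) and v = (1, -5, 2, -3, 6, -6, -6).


Computing the standard inner product <u, v> = sum u_i * v_i
= 2*1 + 6*-5 + 6*2 + -5*-3 + 4*6 + -6*-6 + 4*-6
= 2 + -30 + 12 + 15 + 24 + 36 + -24
= 35

35


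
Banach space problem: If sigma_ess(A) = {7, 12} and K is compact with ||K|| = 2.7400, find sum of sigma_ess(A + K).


By Weyl's theorem, the essential spectrum is invariant under compact perturbations.
sigma_ess(A + K) = sigma_ess(A) = {7, 12}
Sum = 7 + 12 = 19

19


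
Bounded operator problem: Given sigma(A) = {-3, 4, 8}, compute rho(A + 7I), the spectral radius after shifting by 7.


Spectrum of A + 7I = {4, 11, 15}
Spectral radius = max |lambda| over the shifted spectrum
= max(4, 11, 15) = 15

15


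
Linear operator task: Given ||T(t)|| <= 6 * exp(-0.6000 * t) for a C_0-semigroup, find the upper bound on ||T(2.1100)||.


||T(2.1100)|| <= 6 * exp(-0.6000 * 2.1100)
= 6 * exp(-1.2660)
= 6 * 0.2820
= 1.6917

1.6917


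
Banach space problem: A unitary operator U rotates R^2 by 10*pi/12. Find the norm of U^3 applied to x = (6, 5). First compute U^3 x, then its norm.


U is a rotation by theta = 10*pi/12
U^3 = rotation by 3*theta = 30*pi/12 = 6*pi/12 (mod 2*pi)
cos(6*pi/12) = 0.0000, sin(6*pi/12) = 1.0000
U^3 x = (0.0000 * 6 - 1.0000 * 5, 1.0000 * 6 + 0.0000 * 5)
= (-5.0000, 6.0000)
||U^3 x|| = sqrt((-5.0000)^2 + 6.0000^2) = sqrt(61.0000) = 7.8102

7.8102


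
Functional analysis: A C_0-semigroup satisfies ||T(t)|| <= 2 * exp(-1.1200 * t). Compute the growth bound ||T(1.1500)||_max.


||T(1.1500)|| <= 2 * exp(-1.1200 * 1.1500)
= 2 * exp(-1.2880)
= 2 * 0.2758
= 0.5516

0.5516


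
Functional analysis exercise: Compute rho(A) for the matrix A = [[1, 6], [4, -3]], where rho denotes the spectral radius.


For a 2x2 matrix, eigenvalues satisfy lambda^2 - (trace)*lambda + det = 0
trace = 1 + -3 = -2
det = 1*-3 - 6*4 = -27
discriminant = (-2)^2 - 4*(-27) = 112
spectral radius = max |eigenvalue| = 6.2915

6.2915


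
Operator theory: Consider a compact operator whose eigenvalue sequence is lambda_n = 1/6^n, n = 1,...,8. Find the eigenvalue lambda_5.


The eigenvalue formula gives lambda_5 = 1/6^5
= 1/7776
= 1.2860e-04

1.2860e-04


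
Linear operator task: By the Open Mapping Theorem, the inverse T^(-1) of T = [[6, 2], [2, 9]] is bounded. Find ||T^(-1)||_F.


det(T) = 6*9 - 2*2 = 50
T^(-1) = (1/50) * [[9, -2], [-2, 6]] = [[0.1800, -0.0400], [-0.0400, 0.1200]]
||T^(-1)||_F^2 = 0.1800^2 + (-0.0400)^2 + (-0.0400)^2 + 0.1200^2 = 0.0500
||T^(-1)||_F = sqrt(0.0500) = 0.2236

0.2236


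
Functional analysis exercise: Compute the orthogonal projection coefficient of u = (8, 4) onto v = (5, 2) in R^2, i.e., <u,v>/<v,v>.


Computing <u,v> = 8*5 + 4*2 = 48
Computing <v,v> = 5^2 + 2^2 = 29
Projection coefficient = 48/29 = 1.6552

1.6552


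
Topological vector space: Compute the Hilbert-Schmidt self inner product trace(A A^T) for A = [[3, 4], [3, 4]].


trace(A * A^T) = sum of squares of all entries
= 3^2 + 4^2 + 3^2 + 4^2
= 9 + 16 + 9 + 16
= 50

50


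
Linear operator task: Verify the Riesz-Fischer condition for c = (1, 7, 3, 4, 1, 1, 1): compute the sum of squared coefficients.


sum |c_n|^2 = 1^2 + 7^2 + 3^2 + 4^2 + 1^2 + 1^2 + 1^2
= 1 + 49 + 9 + 16 + 1 + 1 + 1
= 78

78


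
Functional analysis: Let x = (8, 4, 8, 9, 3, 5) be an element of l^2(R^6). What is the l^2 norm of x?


The l^2 norm = (sum |x_i|^2)^(1/2)
Sum of 2th powers = 64 + 16 + 64 + 81 + 9 + 25 = 259
||x||_2 = (259)^(1/2) = 16.0935

16.0935


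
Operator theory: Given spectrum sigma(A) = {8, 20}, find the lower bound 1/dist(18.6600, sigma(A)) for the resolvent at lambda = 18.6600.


dist(18.6600, {8, 20}) = min(|18.6600 - 8|, |18.6600 - 20|)
= min(10.6600, 1.3400) = 1.3400
Resolvent bound = 1/1.3400 = 0.7463

0.7463


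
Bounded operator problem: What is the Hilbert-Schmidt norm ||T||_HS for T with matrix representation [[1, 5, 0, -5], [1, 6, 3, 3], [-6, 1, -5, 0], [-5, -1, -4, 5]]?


The Hilbert-Schmidt norm is sqrt(sum of squares of all entries).
Sum of squares = 1^2 + 5^2 + 0^2 + (-5)^2 + 1^2 + 6^2 + 3^2 + 3^2 + (-6)^2 + 1^2 + (-5)^2 + 0^2 + (-5)^2 + (-1)^2 + (-4)^2 + 5^2
= 1 + 25 + 0 + 25 + 1 + 36 + 9 + 9 + 36 + 1 + 25 + 0 + 25 + 1 + 16 + 25 = 235
||T||_HS = sqrt(235) = 15.3297

15.3297


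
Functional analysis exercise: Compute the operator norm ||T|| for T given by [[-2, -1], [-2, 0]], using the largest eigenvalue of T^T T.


A^T A = [[8, 2], [2, 1]]
trace(A^T A) = 9, det(A^T A) = 4
discriminant = 9^2 - 4*4 = 65
Largest eigenvalue of A^T A = (trace + sqrt(disc))/2 = 8.5311
||T|| = sqrt(8.5311) = 2.9208

2.9208


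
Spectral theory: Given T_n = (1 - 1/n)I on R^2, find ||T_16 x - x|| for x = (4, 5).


T_16 x - x = (1 - 1/16)x - x = -x/16
||x|| = sqrt(41) = 6.4031
||T_16 x - x|| = ||x||/16 = 6.4031/16 = 0.4002

0.4002


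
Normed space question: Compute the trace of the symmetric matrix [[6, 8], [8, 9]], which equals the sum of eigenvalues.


For a self-adjoint (symmetric) matrix, the eigenvalues are real.
The sum of eigenvalues equals the trace of the matrix.
trace = 6 + 9 = 15

15


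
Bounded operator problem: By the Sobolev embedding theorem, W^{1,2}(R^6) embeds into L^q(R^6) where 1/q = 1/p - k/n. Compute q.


Using the Sobolev embedding formula: 1/q = 1/p - k/n
1/q = 1/2 - 1/6 = 1/3
q = 1/(1/3) = 3

3.0000


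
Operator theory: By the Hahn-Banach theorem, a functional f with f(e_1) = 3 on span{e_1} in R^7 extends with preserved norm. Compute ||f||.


The norm of f is given by ||f|| = sup_{||x||=1} |f(x)|.
On span{e_1}, ||e_1|| = 1, so ||f|| = |f(e_1)| / ||e_1||
= |3| / 1 = 3.0000

3.0000


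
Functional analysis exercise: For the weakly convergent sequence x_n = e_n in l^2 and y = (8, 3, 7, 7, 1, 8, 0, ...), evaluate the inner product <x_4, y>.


x_4 = e_4 is the standard basis vector with 1 in position 4.
<x_4, y> = y_4 = 7
As n -> infinity, <x_n, y> -> 0, confirming weak convergence of (x_n) to 0.

7


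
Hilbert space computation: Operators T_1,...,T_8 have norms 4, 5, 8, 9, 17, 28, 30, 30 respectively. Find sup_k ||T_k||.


By the Uniform Boundedness Principle, the supremum of norms is finite.
sup_k ||T_k|| = max(4, 5, 8, 9, 17, 28, 30, 30) = 30

30


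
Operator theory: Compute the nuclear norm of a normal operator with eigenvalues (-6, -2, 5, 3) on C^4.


For a normal operator, singular values equal |eigenvalues|.
Trace norm = sum |lambda_i| = 6 + 2 + 5 + 3
= 16

16


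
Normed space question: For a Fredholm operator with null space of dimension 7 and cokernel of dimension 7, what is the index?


The Fredholm index is defined as ind(T) = dim(ker T) - dim(coker T)
= 7 - 7
= 0

0


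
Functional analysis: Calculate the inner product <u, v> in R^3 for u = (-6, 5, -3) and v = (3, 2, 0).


Computing the standard inner product <u, v> = sum u_i * v_i
= -6*3 + 5*2 + -3*0
= -18 + 10 + 0
= -8

-8


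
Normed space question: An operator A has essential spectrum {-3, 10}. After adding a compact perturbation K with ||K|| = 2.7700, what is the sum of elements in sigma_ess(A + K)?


By Weyl's theorem, the essential spectrum is invariant under compact perturbations.
sigma_ess(A + K) = sigma_ess(A) = {-3, 10}
Sum = -3 + 10 = 7

7


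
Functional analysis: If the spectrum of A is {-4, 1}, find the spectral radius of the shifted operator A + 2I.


Spectrum of A + 2I = {-2, 3}
Spectral radius = max |lambda| over the shifted spectrum
= max(2, 3) = 3

3


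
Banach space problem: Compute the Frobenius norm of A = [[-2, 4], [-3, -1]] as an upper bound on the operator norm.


||A||_F^2 = sum a_ij^2
= (-2)^2 + 4^2 + (-3)^2 + (-1)^2
= 4 + 16 + 9 + 1 = 30
||A||_F = sqrt(30) = 5.4772

5.4772


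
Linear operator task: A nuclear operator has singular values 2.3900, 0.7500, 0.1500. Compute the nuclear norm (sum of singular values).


The nuclear norm is the sum of all singular values.
||T||_1 = 2.3900 + 0.7500 + 0.1500
= 3.2900

3.2900


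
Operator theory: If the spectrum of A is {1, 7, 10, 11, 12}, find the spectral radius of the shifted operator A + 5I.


Spectrum of A + 5I = {6, 12, 15, 16, 17}
Spectral radius = max |lambda| over the shifted spectrum
= max(6, 12, 15, 16, 17) = 17

17


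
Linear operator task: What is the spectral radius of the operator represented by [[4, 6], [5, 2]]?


For a 2x2 matrix, eigenvalues satisfy lambda^2 - (trace)*lambda + det = 0
trace = 4 + 2 = 6
det = 4*2 - 6*5 = -22
discriminant = 6^2 - 4*(-22) = 124
spectral radius = max |eigenvalue| = 8.5678

8.5678


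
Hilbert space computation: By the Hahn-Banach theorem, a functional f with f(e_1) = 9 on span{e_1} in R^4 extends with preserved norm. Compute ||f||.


The norm of f is given by ||f|| = sup_{||x||=1} |f(x)|.
On span{e_1}, ||e_1|| = 1, so ||f|| = |f(e_1)| / ||e_1||
= |9| / 1 = 9.0000

9.0000


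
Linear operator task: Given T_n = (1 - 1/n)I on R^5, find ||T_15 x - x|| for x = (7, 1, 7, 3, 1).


T_15 x - x = (1 - 1/15)x - x = -x/15
||x|| = sqrt(109) = 10.4403
||T_15 x - x|| = ||x||/15 = 10.4403/15 = 0.6960

0.6960


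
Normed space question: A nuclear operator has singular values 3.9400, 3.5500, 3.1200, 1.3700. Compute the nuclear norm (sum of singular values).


The nuclear norm is the sum of all singular values.
||T||_1 = 3.9400 + 3.5500 + 3.1200 + 1.3700
= 11.9800

11.9800


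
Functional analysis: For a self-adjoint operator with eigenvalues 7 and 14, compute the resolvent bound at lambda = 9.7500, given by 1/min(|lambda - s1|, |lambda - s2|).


dist(9.7500, {7, 14}) = min(|9.7500 - 7|, |9.7500 - 14|)
= min(2.7500, 4.2500) = 2.7500
Resolvent bound = 1/2.7500 = 0.3636

0.3636


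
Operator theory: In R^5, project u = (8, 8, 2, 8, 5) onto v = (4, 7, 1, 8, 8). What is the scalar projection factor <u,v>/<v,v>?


Computing <u,v> = 8*4 + 8*7 + 2*1 + 8*8 + 5*8 = 194
Computing <v,v> = 4^2 + 7^2 + 1^2 + 8^2 + 8^2 = 194
Projection coefficient = 194/194 = 1.0000

1.0000


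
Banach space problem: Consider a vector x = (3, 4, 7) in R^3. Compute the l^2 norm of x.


The l^2 norm = (sum |x_i|^2)^(1/2)
Sum of 2th powers = 9 + 16 + 49 = 74
||x||_2 = (74)^(1/2) = 8.6023

8.6023


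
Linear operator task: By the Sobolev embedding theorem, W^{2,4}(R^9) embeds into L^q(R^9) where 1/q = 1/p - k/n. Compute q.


Using the Sobolev embedding formula: 1/q = 1/p - k/n
1/q = 1/4 - 2/9 = 1/36
q = 1/(1/36) = 36

36.0000


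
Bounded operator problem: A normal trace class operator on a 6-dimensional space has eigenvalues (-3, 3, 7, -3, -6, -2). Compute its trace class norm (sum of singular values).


For a normal operator, singular values equal |eigenvalues|.
Trace norm = sum |lambda_i| = 3 + 3 + 7 + 3 + 6 + 2
= 24

24


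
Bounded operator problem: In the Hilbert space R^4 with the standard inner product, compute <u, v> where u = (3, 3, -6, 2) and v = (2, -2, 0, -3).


Computing the standard inner product <u, v> = sum u_i * v_i
= 3*2 + 3*-2 + -6*0 + 2*-3
= 6 + -6 + 0 + -6
= -6

-6


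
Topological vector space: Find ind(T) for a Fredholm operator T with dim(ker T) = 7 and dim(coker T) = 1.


The Fredholm index is defined as ind(T) = dim(ker T) - dim(coker T)
= 7 - 1
= 6

6


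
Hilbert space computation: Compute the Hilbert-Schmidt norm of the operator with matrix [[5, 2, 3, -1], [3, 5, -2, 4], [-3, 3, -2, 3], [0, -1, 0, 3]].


The Hilbert-Schmidt norm is sqrt(sum of squares of all entries).
Sum of squares = 5^2 + 2^2 + 3^2 + (-1)^2 + 3^2 + 5^2 + (-2)^2 + 4^2 + (-3)^2 + 3^2 + (-2)^2 + 3^2 + 0^2 + (-1)^2 + 0^2 + 3^2
= 25 + 4 + 9 + 1 + 9 + 25 + 4 + 16 + 9 + 9 + 4 + 9 + 0 + 1 + 0 + 9 = 134
||T||_HS = sqrt(134) = 11.5758

11.5758


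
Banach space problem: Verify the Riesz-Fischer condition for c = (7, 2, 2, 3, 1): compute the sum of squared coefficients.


sum |c_n|^2 = 7^2 + 2^2 + 2^2 + 3^2 + 1^2
= 49 + 4 + 4 + 9 + 1
= 67

67


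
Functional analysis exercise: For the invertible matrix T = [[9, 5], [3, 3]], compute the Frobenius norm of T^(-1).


det(T) = 9*3 - 5*3 = 12
T^(-1) = (1/12) * [[3, -5], [-3, 9]] = [[0.2500, -0.4167], [-0.2500, 0.7500]]
||T^(-1)||_F^2 = 0.2500^2 + (-0.4167)^2 + (-0.2500)^2 + 0.7500^2 = 0.8611
||T^(-1)||_F = sqrt(0.8611) = 0.9280

0.9280


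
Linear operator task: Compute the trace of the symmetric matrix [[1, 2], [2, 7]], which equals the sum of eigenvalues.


For a self-adjoint (symmetric) matrix, the eigenvalues are real.
The sum of eigenvalues equals the trace of the matrix.
trace = 1 + 7 = 8

8


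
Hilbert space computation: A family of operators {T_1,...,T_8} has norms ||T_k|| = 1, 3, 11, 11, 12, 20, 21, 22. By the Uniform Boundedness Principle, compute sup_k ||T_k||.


By the Uniform Boundedness Principle, the supremum of norms is finite.
sup_k ||T_k|| = max(1, 3, 11, 11, 12, 20, 21, 22) = 22

22


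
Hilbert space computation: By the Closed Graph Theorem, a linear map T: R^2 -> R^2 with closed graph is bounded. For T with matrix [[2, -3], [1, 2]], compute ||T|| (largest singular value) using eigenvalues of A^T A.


A^T A = [[5, -4], [-4, 13]]
trace(A^T A) = 18, det(A^T A) = 49
discriminant = 18^2 - 4*49 = 128
Largest eigenvalue of A^T A = (trace + sqrt(disc))/2 = 14.6569
||T|| = sqrt(14.6569) = 3.8284

3.8284


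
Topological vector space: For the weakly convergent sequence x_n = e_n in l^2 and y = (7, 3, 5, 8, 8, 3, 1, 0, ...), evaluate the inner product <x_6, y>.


x_6 = e_6 is the standard basis vector with 1 in position 6.
<x_6, y> = y_6 = 3
As n -> infinity, <x_n, y> -> 0, confirming weak convergence of (x_n) to 0.

3


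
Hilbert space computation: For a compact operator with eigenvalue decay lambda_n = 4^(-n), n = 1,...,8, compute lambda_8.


The eigenvalue formula gives lambda_8 = 1/4^8
= 1/65536
= 1.5259e-05

1.5259e-05


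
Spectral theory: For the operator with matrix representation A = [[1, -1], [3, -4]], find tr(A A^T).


trace(A * A^T) = sum of squares of all entries
= 1^2 + (-1)^2 + 3^2 + (-4)^2
= 1 + 1 + 9 + 16
= 27

27


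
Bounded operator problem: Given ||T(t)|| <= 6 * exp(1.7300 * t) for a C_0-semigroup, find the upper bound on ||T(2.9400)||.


||T(2.9400)|| <= 6 * exp(1.7300 * 2.9400)
= 6 * exp(5.0862)
= 6 * 161.7740
= 970.6437

970.6437


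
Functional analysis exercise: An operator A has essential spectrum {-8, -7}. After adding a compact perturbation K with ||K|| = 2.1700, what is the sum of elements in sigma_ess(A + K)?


By Weyl's theorem, the essential spectrum is invariant under compact perturbations.
sigma_ess(A + K) = sigma_ess(A) = {-8, -7}
Sum = -8 + -7 = -15

-15


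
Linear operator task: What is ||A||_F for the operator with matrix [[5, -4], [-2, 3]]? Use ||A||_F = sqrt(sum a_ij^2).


||A||_F^2 = sum a_ij^2
= 5^2 + (-4)^2 + (-2)^2 + 3^2
= 25 + 16 + 4 + 9 = 54
||A||_F = sqrt(54) = 7.3485

7.3485


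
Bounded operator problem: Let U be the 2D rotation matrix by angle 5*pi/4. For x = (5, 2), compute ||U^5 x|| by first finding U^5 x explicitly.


U is a rotation by theta = 5*pi/4
U^5 = rotation by 5*theta = 25*pi/4 = 1*pi/4 (mod 2*pi)
cos(1*pi/4) = 0.7071, sin(1*pi/4) = 0.7071
U^5 x = (0.7071 * 5 - 0.7071 * 2, 0.7071 * 5 + 0.7071 * 2)
= (2.1213, 4.9497)
||U^5 x|| = sqrt(2.1213^2 + 4.9497^2) = sqrt(29.0000) = 5.3852

5.3852


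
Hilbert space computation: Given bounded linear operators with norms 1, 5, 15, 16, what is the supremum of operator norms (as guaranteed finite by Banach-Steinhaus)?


By the Uniform Boundedness Principle, the supremum of norms is finite.
sup_k ||T_k|| = max(1, 5, 15, 16) = 16

16


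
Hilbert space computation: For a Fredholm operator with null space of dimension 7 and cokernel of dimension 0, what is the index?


The Fredholm index is defined as ind(T) = dim(ker T) - dim(coker T)
= 7 - 0
= 7

7


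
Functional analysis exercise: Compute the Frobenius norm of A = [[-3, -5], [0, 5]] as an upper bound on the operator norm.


||A||_F^2 = sum a_ij^2
= (-3)^2 + (-5)^2 + 0^2 + 5^2
= 9 + 25 + 0 + 25 = 59
||A||_F = sqrt(59) = 7.6811

7.6811


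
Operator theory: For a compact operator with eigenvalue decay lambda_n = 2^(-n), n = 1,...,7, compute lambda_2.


The eigenvalue formula gives lambda_2 = 1/2^2
= 1/4
= 0.2500

0.2500
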